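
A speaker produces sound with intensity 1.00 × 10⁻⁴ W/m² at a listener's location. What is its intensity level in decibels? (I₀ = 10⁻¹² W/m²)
β = 10·log₁₀(I/I₀) = 80 dB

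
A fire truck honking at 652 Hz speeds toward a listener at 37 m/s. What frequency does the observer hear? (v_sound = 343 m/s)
f_obs = f·v/(v − v_s) = 730.8 Hz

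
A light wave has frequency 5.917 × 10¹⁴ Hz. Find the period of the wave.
T = 1/f = 1.690 × 10⁻¹⁵ s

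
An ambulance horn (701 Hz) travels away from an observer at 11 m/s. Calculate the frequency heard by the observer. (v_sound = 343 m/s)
f_obs = f·v/(v + v_s) = 679.2 Hz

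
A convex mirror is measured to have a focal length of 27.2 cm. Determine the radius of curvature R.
R = 2|f| = 54.4 cm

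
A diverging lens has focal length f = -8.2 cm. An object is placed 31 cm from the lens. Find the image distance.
1/di = 1/f − 1/do → di = -6.485 cm (virtual image)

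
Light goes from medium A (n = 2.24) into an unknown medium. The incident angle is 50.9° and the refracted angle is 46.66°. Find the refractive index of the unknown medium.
n₂ = n₁·sin θ₁ / sin θ₂ = 2.39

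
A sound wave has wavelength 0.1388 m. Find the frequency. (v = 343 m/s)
f = v/λ = 2471 Hz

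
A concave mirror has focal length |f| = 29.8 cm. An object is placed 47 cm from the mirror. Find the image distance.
f = +29.8 cm (concave); 1/di = 1/f − 1/do → di = 81.43 cm (real image, in front of mirror)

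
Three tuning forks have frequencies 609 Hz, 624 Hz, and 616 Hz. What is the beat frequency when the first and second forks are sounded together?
15 Hz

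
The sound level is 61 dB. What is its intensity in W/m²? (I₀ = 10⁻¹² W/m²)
I = I₀·10^(β/10) = 1.26 × 10⁻⁶ W/m²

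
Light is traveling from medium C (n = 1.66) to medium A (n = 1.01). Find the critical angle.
θc = arcsin(n₂/n₁) = 37.48°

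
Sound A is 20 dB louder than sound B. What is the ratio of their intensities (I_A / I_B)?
I_A/I_B = 10^(Δβ/10) = 100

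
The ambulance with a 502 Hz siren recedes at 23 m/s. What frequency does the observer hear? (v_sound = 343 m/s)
f_obs = f·v/(v + v_s) = 470.5 Hz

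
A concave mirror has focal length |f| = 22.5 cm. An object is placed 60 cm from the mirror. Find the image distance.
f = +22.5 cm (concave); 1/di = 1/f − 1/do → di = 36 cm (real image, in front of mirror)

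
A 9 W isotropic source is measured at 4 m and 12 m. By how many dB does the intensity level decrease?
Δβ = 20·log₁₀(r₂/r₁) = 9.542 dB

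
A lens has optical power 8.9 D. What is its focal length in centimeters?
f = 1/P = 11.24 cm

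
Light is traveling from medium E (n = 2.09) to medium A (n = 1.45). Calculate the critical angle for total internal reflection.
θc = arcsin(n₂/n₁) = 43.93°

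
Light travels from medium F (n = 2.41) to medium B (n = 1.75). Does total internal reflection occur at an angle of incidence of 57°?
θc = arcsin(n₂/n₁) = 46.56°; 57° > θc, so yes — total internal reflection.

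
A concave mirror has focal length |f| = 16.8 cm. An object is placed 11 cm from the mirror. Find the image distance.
f = +16.8 cm (concave); 1/di = 1/f − 1/do → di = -31.86 cm (virtual image, behind mirror)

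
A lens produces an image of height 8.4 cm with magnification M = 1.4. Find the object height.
ho = |hi|/|M| = 6 cm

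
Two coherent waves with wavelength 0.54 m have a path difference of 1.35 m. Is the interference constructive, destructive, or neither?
destructive — path difference = 2.5λ, an odd multiple of λ/2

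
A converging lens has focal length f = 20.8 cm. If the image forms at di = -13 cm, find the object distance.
1/do = 1/f − 1/di → do = 8 cm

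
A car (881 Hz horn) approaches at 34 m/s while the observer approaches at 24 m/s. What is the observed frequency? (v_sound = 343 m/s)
f_obs = f·(v + v_o)/(v − v_s) = 1046 Hz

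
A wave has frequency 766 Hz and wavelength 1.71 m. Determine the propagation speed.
v = fλ = 1310 m/s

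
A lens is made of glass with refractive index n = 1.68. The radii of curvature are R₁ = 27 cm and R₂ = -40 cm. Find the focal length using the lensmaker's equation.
1/f = (n − 1)(1/R₁ − 1/R₂) → f = 23.71 cm (converging lens)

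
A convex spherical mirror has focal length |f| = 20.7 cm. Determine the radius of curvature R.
R = 2|f| = 41.4 cm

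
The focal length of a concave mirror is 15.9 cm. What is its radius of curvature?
R = 2|f| = 31.8 cm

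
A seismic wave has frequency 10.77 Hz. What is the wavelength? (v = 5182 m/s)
λ = v/f = 481.2 m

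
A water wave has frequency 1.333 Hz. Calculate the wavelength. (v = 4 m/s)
λ = v/f = 3.001 m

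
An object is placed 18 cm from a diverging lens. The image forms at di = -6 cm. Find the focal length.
1/f = 1/do + 1/di → f = -9 cm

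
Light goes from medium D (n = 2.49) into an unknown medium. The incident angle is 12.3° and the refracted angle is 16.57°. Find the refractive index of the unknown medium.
n₂ = n₁·sin θ₁ / sin θ₂ = 1.86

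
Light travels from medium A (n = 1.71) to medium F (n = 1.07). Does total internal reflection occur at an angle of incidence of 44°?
θc = arcsin(n₂/n₁) = 38.74°; 44° > θc, so yes — total internal reflection.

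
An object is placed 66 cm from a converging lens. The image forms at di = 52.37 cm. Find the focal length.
1/f = 1/do + 1/di → f = 29.2 cm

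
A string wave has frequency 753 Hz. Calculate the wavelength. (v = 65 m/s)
λ = v/f = 0.08632 m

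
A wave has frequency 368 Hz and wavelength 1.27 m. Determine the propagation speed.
v = fλ = 467.4 m/s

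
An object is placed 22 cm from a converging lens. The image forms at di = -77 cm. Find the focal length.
1/f = 1/do + 1/di → f = 30.8 cm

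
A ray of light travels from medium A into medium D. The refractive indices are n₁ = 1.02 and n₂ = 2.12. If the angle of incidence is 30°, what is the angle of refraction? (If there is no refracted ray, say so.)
sin θ₂ = (n₁/n₂)·sin θ₁ = 0.2406 → θ₂ = 13.92°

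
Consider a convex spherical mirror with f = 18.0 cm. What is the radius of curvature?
R = 2|f| = 36 cm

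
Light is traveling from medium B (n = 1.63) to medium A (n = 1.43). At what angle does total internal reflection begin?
θc = arcsin(n₂/n₁) = 61.32°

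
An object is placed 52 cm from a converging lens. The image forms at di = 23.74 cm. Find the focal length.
1/f = 1/do + 1/di → f = 16.3 cm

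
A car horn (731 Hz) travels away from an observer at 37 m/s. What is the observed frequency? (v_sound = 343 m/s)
f_obs = f·v/(v + v_s) = 659.8 Hz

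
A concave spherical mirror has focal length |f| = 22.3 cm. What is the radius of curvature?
R = 2|f| = 44.6 cm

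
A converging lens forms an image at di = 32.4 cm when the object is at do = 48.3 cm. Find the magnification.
M = −di/do = -0.6708 (inverted image)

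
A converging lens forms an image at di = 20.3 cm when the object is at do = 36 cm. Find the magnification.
M = −di/do = -0.5639 (inverted image)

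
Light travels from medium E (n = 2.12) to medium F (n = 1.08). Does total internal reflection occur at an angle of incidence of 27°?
θc = arcsin(n₂/n₁) = 30.63°; 27° < θc, so no — the ray refracts.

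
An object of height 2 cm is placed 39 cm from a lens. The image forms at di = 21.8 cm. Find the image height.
hi = (-di/do) × ho = -1.118 cm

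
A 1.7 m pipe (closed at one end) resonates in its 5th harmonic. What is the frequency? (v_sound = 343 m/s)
fₙ = nv/(4L) = 252.2 Hz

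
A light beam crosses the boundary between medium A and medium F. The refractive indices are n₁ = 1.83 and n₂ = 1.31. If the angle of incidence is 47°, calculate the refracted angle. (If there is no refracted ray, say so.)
sin θ₂ = (n₁/n₂)·sin θ₁ = 1.022 > 1, so there is no refracted ray — the light undergoes total internal reflection.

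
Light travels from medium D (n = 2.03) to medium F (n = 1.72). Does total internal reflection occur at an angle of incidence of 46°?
θc = arcsin(n₂/n₁) = 57.92°; 46° < θc, so no — the ray refracts.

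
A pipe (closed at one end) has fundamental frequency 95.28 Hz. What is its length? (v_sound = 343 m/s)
L = v/(4f₁) = 0.9 m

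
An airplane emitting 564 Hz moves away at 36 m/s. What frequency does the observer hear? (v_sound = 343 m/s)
f_obs = f·v/(v + v_s) = 510.4 Hz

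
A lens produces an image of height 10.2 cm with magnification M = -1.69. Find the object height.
ho = |hi|/|M| = 6.036 cm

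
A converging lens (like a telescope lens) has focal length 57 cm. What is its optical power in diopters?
P = 1/f = 1.754 D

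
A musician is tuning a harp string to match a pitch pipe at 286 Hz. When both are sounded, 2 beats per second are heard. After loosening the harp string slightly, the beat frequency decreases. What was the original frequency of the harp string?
288 Hz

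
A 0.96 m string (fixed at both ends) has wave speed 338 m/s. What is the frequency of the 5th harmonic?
fₙ = nv/(2L) = 880.2 Hz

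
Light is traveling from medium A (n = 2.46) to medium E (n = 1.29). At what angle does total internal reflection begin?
θc = arcsin(n₂/n₁) = 31.63°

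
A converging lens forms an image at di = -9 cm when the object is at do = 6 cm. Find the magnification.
M = −di/do = 1.5 (upright image)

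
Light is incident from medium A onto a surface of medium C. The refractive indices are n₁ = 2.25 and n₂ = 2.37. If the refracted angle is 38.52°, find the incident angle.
sin θ₁ = (n₂/n₁)·sin θ₂ → θ₁ = 41°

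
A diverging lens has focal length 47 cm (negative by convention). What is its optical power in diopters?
P = 1/f = -2.128 D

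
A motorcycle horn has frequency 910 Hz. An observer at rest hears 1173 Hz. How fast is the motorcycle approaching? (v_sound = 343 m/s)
v_s = v·(1 − f/f_obs) = 76.9 m/s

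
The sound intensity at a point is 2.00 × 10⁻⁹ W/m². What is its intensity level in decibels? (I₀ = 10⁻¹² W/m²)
β = 10·log₁₀(I/I₀) = 33.01 dB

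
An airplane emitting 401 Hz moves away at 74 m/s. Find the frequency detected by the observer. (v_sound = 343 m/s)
f_obs = f·v/(v + v_s) = 329.8 Hz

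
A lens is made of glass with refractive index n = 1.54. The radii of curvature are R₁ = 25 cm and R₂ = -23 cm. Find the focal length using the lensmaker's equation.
1/f = (n − 1)(1/R₁ − 1/R₂) → f = 22.18 cm (converging lens)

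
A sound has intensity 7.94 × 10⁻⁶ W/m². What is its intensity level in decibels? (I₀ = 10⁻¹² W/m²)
β = 10·log₁₀(I/I₀) = 69 dB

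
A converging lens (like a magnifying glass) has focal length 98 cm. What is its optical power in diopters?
P = 1/f = 1.02 D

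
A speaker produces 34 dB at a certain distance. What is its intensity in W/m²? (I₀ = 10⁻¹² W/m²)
I = I₀·10^(β/10) = 2.51 × 10⁻⁹ W/m²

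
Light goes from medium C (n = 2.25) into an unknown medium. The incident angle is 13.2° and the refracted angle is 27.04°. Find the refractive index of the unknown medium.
n₂ = n₁·sin θ₁ / sin θ₂ = 1.13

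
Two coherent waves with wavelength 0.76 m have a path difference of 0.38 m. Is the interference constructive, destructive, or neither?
destructive — path difference = 0.5λ, an odd multiple of λ/2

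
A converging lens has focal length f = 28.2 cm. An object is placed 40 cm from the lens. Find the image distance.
1/di = 1/f − 1/do → di = 95.59 cm (real image)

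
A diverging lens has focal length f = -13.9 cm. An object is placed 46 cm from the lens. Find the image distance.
1/di = 1/f − 1/do → di = -10.67 cm (virtual image)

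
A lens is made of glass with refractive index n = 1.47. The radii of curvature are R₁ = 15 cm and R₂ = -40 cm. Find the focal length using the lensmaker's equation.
1/f = (n − 1)(1/R₁ − 1/R₂) → f = 23.21 cm (converging lens)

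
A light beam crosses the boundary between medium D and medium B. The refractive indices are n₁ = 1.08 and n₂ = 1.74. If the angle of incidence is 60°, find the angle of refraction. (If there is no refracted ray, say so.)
sin θ₂ = (n₁/n₂)·sin θ₁ = 0.5375 → θ₂ = 32.52°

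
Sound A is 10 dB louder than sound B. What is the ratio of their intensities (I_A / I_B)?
I_A/I_B = 10^(Δβ/10) = 10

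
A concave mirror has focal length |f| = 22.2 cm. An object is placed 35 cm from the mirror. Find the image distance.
f = +22.2 cm (concave); 1/di = 1/f − 1/do → di = 60.7 cm (real image, in front of mirror)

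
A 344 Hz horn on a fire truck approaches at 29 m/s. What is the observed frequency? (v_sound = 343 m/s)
f_obs = f·v/(v − v_s) = 375.8 Hz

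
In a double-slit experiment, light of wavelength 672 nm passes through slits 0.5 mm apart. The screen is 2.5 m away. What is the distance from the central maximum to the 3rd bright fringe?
y = mλL/d = 10.08 mm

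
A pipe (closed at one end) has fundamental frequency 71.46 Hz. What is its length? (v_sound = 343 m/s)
L = v/(4f₁) = 1.2 m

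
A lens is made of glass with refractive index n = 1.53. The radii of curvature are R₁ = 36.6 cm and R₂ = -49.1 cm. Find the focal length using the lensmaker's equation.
1/f = (n − 1)(1/R₁ − 1/R₂) → f = 39.56 cm (converging lens)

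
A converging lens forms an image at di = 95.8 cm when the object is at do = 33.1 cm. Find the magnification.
M = −di/do = -2.894 (inverted image)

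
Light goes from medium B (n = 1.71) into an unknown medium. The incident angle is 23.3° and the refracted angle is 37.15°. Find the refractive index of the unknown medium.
n₂ = n₁·sin θ₁ / sin θ₂ = 1.12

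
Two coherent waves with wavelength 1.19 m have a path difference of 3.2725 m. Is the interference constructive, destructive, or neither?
neither (partial) — path difference = 2.75λ, neither a whole number of wavelengths nor an odd multiple of λ/2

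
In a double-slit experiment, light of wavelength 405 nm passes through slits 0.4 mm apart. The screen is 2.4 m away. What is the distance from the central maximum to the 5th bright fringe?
y = mλL/d = 12.15 mm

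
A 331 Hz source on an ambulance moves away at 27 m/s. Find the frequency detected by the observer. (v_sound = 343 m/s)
f_obs = f·v/(v + v_s) = 306.8 Hz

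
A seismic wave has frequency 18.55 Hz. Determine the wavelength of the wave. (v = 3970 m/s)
λ = v/f = 214 m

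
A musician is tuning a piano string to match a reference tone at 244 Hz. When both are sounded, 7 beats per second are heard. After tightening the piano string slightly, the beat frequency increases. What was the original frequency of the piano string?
251 Hz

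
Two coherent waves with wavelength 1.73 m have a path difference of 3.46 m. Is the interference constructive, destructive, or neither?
constructive — path difference = 2λ, a whole number of wavelengths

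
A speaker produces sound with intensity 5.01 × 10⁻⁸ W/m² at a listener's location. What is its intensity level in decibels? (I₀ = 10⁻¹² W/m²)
β = 10·log₁₀(I/I₀) = 47 dB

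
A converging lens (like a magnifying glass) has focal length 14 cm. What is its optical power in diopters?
P = 1/f = 7.143 D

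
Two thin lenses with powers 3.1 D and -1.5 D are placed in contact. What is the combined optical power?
P_total = P₁ + P₂ = 1.6 D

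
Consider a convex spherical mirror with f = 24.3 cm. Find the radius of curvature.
R = 2|f| = 48.6 cm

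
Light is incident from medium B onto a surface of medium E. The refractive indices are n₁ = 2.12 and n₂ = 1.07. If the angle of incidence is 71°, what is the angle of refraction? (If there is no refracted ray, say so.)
sin θ₂ = (n₁/n₂)·sin θ₁ = 1.873 > 1, so there is no refracted ray — the light undergoes total internal reflection.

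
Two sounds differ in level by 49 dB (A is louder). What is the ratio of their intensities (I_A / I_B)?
I_A/I_B = 10^(Δβ/10) = 79430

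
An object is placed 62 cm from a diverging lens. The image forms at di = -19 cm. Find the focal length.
1/f = 1/do + 1/di → f = -27.4 cm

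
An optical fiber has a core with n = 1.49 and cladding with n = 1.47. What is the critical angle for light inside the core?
θc = arcsin(n_cladding/n_core) = 80.6°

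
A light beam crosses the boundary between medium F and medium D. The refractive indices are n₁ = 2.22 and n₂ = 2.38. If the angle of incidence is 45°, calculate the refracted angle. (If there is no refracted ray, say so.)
sin θ₂ = (n₁/n₂)·sin θ₁ = 0.6596 → θ₂ = 41.27°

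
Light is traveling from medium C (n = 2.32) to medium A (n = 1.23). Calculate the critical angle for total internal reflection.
θc = arcsin(n₂/n₁) = 32.02°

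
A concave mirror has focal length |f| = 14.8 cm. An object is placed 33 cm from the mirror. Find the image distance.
f = +14.8 cm (concave); 1/di = 1/f − 1/do → di = 26.84 cm (real image, in front of mirror)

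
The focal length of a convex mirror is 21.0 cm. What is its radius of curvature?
R = 2|f| = 42 cm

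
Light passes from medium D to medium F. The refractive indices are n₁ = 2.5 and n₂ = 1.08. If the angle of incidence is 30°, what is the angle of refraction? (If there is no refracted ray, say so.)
sin θ₂ = (n₁/n₂)·sin θ₁ = 1.157 > 1, so there is no refracted ray — the light undergoes total internal reflection.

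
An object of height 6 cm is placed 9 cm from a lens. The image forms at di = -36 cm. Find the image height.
hi = (-di/do) × ho = 24 cm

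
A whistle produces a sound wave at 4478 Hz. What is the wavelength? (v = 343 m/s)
λ = v/f = 0.0766 m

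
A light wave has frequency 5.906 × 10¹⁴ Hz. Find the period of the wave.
T = 1/f = 1.693 × 10⁻¹⁵ s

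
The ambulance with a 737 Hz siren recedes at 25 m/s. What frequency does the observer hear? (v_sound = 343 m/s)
f_obs = f·v/(v + v_s) = 686.9 Hz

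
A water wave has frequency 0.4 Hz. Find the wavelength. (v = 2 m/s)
λ = v/f = 5 m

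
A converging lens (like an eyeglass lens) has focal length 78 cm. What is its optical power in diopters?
P = 1/f = 1.282 D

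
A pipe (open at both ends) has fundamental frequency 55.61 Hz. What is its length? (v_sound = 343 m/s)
L = v/(2f₁) = 3.084 m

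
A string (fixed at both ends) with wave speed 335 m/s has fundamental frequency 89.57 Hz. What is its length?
L = v/(2f₁) = 1.87 m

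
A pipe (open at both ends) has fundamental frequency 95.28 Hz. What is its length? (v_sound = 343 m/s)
L = v/(2f₁) = 1.8 m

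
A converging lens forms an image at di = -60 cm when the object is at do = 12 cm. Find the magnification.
M = −di/do = 5 (upright image)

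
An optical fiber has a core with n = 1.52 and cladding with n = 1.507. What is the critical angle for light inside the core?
θc = arcsin(n_cladding/n_core) = 82.5°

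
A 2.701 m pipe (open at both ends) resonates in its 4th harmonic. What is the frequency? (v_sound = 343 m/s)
fₙ = nv/(2L) = 254 Hz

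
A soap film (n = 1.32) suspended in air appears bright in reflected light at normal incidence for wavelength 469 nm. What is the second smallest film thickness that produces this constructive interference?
2nt = (m − ½)λ with m = 2 → t = (m − ½)λ/(2n) = 266.5 nm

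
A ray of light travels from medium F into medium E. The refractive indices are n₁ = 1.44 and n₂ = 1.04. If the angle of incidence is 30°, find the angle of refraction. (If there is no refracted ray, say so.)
sin θ₂ = (n₁/n₂)·sin θ₁ = 0.6923 → θ₂ = 43.81°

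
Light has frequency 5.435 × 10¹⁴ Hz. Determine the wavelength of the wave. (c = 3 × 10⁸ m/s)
λ = c/f = 552 nm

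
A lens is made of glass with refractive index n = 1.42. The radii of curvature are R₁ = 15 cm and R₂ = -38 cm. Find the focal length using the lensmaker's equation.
1/f = (n − 1)(1/R₁ − 1/R₂) → f = 25.61 cm (converging lens)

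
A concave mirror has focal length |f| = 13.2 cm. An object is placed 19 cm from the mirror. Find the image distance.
f = +13.2 cm (concave); 1/di = 1/f − 1/do → di = 43.24 cm (real image, in front of mirror)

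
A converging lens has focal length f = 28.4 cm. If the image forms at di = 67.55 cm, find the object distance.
1/do = 1/f − 1/di → do = 49 cm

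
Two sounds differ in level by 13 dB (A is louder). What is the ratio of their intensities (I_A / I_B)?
I_A/I_B = 10^(Δβ/10) = 19.95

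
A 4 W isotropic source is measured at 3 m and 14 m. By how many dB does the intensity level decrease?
Δβ = 20·log₁₀(r₂/r₁) = 13.38 dB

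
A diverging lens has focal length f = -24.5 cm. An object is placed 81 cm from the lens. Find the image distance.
1/di = 1/f − 1/do → di = -18.81 cm (virtual image)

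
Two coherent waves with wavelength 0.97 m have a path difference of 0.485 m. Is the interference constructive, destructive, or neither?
destructive — path difference = 0.5λ, an odd multiple of λ/2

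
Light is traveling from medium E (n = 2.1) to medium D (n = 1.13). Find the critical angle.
θc = arcsin(n₂/n₁) = 32.55°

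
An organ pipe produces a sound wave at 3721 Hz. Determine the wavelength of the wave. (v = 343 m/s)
λ = v/f = 0.09218 m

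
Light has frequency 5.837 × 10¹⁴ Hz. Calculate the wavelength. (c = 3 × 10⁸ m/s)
λ = c/f = 514 nm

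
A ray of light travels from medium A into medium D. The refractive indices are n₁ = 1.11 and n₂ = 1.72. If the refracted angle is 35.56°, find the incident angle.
sin θ₁ = (n₂/n₁)·sin θ₂ → θ₁ = 64.31°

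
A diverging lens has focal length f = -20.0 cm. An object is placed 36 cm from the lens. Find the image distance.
1/di = 1/f − 1/do → di = -12.86 cm (virtual image)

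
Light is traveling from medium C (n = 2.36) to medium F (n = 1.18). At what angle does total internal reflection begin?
θc = arcsin(n₂/n₁) = 30°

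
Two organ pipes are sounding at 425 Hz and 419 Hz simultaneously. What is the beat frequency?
6 Hz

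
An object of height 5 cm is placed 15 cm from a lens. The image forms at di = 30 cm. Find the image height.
hi = (-di/do) × ho = -10 cm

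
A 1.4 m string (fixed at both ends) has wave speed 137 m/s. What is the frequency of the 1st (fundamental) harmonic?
fₙ = nv/(2L) = 48.93 Hz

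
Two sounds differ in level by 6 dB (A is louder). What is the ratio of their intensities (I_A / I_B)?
I_A/I_B = 10^(Δβ/10) = 3.981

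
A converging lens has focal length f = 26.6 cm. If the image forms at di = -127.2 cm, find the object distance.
1/do = 1/f − 1/di → do = 22 cm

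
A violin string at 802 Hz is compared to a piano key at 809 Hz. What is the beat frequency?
7 Hz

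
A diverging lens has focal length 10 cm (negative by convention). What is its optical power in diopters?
P = 1/f = -10 D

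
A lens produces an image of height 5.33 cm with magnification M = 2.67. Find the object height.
ho = |hi|/|M| = 1.996 cm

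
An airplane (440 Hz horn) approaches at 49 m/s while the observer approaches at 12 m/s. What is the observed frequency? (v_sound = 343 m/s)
f_obs = f·(v + v_o)/(v − v_s) = 531.3 Hz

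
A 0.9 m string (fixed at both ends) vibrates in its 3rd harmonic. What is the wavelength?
λₙ = 2L/n = 0.6 m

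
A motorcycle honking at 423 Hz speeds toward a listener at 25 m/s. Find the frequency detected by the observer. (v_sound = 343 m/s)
f_obs = f·v/(v − v_s) = 456.3 Hz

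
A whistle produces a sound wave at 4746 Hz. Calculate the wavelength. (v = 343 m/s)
λ = v/f = 0.07227 m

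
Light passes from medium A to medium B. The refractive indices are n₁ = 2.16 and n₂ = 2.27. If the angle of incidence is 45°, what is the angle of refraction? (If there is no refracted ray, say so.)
sin θ₂ = (n₁/n₂)·sin θ₁ = 0.6728 → θ₂ = 42.29°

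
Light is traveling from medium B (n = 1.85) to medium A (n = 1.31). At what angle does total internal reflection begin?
θc = arcsin(n₂/n₁) = 45.08°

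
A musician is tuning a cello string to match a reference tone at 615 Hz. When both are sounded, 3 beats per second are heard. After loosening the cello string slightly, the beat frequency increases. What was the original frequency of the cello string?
612 Hz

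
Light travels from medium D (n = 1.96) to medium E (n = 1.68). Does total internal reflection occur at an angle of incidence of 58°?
θc = arcsin(n₂/n₁) = 59°; 58° < θc, so no — the ray refracts.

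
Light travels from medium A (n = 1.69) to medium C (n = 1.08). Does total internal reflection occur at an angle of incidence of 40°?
θc = arcsin(n₂/n₁) = 39.72°; 40° > θc, so yes — total internal reflection.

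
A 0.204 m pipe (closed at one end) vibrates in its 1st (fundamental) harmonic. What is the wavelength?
λₙ = 4L/n = 0.816 m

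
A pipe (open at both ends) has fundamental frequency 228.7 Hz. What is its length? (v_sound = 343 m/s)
L = v/(2f₁) = 0.7499 m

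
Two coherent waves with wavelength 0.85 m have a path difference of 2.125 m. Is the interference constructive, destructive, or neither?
destructive — path difference = 2.5λ, an odd multiple of λ/2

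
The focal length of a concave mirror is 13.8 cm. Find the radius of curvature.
R = 2|f| = 27.6 cm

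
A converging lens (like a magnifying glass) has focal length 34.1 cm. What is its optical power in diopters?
P = 1/f = 2.933 D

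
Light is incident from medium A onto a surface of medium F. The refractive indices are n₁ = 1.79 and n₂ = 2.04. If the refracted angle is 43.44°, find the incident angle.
sin θ₁ = (n₂/n₁)·sin θ₂ → θ₁ = 51.59°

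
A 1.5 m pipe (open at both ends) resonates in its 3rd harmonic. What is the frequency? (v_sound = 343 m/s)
fₙ = nv/(2L) = 343 Hz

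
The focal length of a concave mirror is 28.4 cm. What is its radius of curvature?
R = 2|f| = 56.8 cm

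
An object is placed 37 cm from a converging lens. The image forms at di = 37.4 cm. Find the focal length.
1/f = 1/do + 1/di → f = 18.6 cm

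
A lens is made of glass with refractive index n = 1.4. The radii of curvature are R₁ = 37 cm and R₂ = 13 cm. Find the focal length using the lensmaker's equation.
1/f = (n − 1)(1/R₁ − 1/R₂) → f = -50.1 cm (diverging lens)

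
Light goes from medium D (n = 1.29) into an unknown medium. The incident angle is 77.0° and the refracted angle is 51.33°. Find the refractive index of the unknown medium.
n₂ = n₁·sin θ₁ / sin θ₂ = 1.61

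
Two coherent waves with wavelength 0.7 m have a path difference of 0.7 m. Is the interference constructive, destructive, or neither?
constructive — path difference = 1λ, a whole number of wavelengths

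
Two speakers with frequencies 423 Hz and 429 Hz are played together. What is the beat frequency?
6 Hz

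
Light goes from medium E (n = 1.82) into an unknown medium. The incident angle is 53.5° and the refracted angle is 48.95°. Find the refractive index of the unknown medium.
n₂ = n₁·sin θ₁ / sin θ₂ = 1.94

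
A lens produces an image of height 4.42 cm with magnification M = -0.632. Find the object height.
ho = |hi|/|M| = 6.994 cm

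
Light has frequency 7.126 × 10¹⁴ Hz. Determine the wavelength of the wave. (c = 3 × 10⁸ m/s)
λ = c/f = 421 nm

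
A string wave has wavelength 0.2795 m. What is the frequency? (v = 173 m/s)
f = v/λ = 619 Hz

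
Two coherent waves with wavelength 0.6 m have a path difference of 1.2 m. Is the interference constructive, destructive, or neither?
constructive — path difference = 2λ, a whole number of wavelengths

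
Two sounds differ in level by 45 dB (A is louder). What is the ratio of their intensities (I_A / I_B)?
I_A/I_B = 10^(Δβ/10) = 31620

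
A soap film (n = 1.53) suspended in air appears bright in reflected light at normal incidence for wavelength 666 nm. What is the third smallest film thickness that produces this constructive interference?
2nt = (m − ½)λ with m = 3 → t = (m − ½)λ/(2n) = 544.1 nm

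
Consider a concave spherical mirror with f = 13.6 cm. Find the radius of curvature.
R = 2|f| = 27.2 cm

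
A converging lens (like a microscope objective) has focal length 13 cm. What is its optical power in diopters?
P = 1/f = 7.692 D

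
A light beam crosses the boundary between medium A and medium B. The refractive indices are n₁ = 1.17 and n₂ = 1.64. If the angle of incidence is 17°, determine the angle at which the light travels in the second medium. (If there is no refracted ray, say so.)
sin θ₂ = (n₁/n₂)·sin θ₁ = 0.2086 → θ₂ = 12.04°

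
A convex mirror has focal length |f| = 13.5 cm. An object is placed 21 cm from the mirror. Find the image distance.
f = −13.5 cm (convex); 1/di = 1/f − 1/do → di = -8.217 cm (virtual image, behind mirror)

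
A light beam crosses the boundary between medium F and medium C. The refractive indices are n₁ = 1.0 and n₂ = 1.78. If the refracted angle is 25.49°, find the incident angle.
sin θ₁ = (n₂/n₁)·sin θ₂ → θ₁ = 50°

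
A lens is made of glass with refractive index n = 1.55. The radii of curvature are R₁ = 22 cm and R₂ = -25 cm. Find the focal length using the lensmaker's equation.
1/f = (n − 1)(1/R₁ − 1/R₂) → f = 21.28 cm (converging lens)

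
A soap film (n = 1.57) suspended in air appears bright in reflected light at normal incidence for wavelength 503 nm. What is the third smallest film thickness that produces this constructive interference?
2nt = (m − ½)λ with m = 3 → t = (m − ½)λ/(2n) = 400.5 nm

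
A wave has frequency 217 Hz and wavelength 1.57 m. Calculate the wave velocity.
v = fλ = 340.7 m/s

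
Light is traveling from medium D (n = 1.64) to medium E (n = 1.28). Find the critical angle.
θc = arcsin(n₂/n₁) = 51.31°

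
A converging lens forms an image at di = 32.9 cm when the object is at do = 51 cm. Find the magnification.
M = −di/do = -0.6451 (inverted image)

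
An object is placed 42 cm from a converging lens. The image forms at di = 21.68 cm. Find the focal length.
1/f = 1/do + 1/di → f = 14.3 cm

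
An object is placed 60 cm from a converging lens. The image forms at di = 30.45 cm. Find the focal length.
1/f = 1/do + 1/di → f = 20.2 cm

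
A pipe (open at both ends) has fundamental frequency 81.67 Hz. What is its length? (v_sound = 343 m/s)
L = v/(2f₁) = 2.1 m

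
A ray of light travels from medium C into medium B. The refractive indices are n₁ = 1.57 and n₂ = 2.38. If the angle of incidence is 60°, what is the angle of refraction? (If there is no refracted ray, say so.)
sin θ₂ = (n₁/n₂)·sin θ₁ = 0.5713 → θ₂ = 34.84°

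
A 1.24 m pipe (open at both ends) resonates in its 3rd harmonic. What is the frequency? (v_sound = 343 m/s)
fₙ = nv/(2L) = 414.9 Hz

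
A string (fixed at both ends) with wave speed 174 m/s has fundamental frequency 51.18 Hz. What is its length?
L = v/(2f₁) = 1.7 m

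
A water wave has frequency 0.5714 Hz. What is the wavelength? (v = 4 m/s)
λ = v/f = 7 m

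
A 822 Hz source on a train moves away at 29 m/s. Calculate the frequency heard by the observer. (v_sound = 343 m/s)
f_obs = f·v/(v + v_s) = 757.9 Hz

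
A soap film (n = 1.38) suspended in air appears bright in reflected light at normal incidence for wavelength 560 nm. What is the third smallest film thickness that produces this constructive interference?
2nt = (m − ½)λ with m = 3 → t = (m − ½)λ/(2n) = 507.2 nm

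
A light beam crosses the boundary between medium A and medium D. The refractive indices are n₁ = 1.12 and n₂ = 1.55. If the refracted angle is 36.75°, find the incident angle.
sin θ₁ = (n₂/n₁)·sin θ₂ → θ₁ = 55.9°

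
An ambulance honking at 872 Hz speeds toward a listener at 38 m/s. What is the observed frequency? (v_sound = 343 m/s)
f_obs = f·v/(v − v_s) = 980.6 Hz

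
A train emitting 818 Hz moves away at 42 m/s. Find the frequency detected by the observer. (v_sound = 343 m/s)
f_obs = f·v/(v + v_s) = 728.8 Hz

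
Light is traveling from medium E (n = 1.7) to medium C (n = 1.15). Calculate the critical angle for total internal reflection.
θc = arcsin(n₂/n₁) = 42.57°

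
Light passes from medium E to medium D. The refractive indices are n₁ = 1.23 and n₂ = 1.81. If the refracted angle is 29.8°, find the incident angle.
sin θ₁ = (n₂/n₁)·sin θ₂ → θ₁ = 47°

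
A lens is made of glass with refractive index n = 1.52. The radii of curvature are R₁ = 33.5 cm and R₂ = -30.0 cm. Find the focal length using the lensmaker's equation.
1/f = (n − 1)(1/R₁ − 1/R₂) → f = 30.44 cm (converging lens)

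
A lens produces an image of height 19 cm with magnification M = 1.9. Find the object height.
ho = |hi|/|M| = 10 cm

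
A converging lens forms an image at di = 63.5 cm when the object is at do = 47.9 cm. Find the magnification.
M = −di/do = -1.326 (inverted image)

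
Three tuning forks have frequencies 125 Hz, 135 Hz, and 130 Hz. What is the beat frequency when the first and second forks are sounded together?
10 Hz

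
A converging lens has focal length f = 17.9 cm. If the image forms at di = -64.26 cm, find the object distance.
1/do = 1/f − 1/di → do = 14 cm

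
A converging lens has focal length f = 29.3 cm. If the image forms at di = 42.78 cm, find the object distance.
1/do = 1/f − 1/di → do = 92.99 cm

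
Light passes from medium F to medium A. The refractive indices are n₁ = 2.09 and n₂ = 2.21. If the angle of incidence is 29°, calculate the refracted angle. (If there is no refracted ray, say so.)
sin θ₂ = (n₁/n₂)·sin θ₁ = 0.4585 → θ₂ = 27.29°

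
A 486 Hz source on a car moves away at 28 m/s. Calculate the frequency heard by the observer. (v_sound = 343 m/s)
f_obs = f·v/(v + v_s) = 449.3 Hz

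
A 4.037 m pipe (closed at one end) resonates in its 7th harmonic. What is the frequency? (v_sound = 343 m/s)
fₙ = nv/(4L) = 148.7 Hz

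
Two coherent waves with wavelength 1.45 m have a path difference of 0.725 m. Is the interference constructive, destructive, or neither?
destructive — path difference = 0.5λ, an odd multiple of λ/2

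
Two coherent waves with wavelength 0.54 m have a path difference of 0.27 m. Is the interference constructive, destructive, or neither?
destructive — path difference = 0.5λ, an odd multiple of λ/2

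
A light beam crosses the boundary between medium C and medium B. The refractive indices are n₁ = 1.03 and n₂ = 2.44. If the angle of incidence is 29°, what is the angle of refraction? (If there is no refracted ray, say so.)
sin θ₂ = (n₁/n₂)·sin θ₁ = 0.2047 → θ₂ = 11.81°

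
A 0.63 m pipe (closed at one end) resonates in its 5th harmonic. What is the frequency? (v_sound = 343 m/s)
fₙ = nv/(4L) = 680.6 Hz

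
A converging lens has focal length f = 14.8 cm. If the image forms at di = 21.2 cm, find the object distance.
1/do = 1/f − 1/di → do = 49.03 cm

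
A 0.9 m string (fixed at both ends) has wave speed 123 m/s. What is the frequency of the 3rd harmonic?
fₙ = nv/(2L) = 205 Hz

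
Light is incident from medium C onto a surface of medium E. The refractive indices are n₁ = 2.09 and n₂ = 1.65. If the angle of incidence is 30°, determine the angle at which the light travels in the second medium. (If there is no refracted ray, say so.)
sin θ₂ = (n₁/n₂)·sin θ₁ = 0.6333 → θ₂ = 39.3°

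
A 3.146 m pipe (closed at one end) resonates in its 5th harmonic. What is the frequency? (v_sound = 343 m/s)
fₙ = nv/(4L) = 136.3 Hz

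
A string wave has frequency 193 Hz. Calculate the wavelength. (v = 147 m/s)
λ = v/f = 0.7617 m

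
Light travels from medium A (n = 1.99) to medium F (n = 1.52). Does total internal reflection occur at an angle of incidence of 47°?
θc = arcsin(n₂/n₁) = 49.8°; 47° < θc, so no — the ray refracts.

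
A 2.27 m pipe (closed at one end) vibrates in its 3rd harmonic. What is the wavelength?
λₙ = 4L/n = 3.027 m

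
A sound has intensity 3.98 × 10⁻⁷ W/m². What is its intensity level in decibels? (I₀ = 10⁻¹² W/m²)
β = 10·log₁₀(I/I₀) = 56 dB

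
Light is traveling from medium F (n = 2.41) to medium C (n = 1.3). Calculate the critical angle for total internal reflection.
θc = arcsin(n₂/n₁) = 32.64°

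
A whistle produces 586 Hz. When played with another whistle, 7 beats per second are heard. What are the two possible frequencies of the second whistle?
f₂ = 586 ± 7 Hz → 593 Hz or 579 Hz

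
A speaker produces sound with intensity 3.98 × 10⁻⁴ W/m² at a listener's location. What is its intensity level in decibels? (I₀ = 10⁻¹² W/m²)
β = 10·log₁₀(I/I₀) = 86 dB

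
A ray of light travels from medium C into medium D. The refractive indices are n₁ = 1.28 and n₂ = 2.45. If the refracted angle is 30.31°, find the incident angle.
sin θ₁ = (n₂/n₁)·sin θ₂ → θ₁ = 75.01°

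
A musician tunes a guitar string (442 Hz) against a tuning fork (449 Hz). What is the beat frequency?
7 Hz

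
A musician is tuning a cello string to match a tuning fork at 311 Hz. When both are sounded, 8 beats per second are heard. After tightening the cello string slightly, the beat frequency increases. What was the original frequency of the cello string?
319 Hz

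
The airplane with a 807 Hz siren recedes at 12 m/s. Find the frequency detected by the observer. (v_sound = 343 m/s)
f_obs = f·v/(v + v_s) = 779.7 Hz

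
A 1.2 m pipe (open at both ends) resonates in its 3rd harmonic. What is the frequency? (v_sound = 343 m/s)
fₙ = nv/(2L) = 428.8 Hz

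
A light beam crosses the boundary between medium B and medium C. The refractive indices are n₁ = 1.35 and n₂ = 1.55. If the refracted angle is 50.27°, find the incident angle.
sin θ₁ = (n₂/n₁)·sin θ₂ → θ₁ = 62.01°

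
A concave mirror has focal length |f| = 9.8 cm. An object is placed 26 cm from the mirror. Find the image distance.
f = +9.8 cm (concave); 1/di = 1/f − 1/do → di = 15.73 cm (real image, in front of mirror)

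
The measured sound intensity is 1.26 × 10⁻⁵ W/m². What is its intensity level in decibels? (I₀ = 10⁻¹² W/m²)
β = 10·log₁₀(I/I₀) = 71 dB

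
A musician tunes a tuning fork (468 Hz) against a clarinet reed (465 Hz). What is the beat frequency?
3 Hz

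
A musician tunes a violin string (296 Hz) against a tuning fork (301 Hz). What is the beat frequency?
5 Hz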